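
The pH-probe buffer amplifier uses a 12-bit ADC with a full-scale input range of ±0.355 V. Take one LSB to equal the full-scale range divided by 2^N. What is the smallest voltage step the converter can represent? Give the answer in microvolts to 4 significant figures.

173.3 µV

Range = 0.355 − (-0.355) = 0.71 V.
There are 2^12 = 4096 steps.
LSB = 0.71 V / 2^12 = 173.3 µV.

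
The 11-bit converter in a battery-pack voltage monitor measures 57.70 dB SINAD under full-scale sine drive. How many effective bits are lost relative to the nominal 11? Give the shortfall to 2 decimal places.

ENOB = (SINAD − 1.76)/6.02 = (57.70 − 1.76)/6.02 = 9.2924 bits.
Lost resolution: 11 − 9.2924 = 1.7076 bits.

1.71 bits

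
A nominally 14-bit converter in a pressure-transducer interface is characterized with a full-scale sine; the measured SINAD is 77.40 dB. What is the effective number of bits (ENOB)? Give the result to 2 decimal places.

Inverting SNR = 6.02 N + 1.76: N_eff = (77.40 − 1.76)/6.02 = 12.5648.

12.56 bits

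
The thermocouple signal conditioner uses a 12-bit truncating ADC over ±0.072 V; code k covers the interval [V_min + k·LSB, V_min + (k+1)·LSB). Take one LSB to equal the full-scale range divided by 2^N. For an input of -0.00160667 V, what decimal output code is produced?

2002

Full-scale range = 0.072 V − (-0.072 V) = 0.144 V. LSB = 0.144 V / 2^12 ≈ 35.16 µV.
(V_in − V_min) × 2^12/range = (-0.00160667 − (-0.072)) × 4096/0.144 = 2002.299.
Floor → code = 2002.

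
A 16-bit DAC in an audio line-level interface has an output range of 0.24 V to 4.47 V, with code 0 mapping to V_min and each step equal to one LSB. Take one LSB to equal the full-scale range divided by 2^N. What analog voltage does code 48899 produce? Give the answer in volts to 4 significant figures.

Full-scale range = 4.47 V − (0.24 V) = 4.23 V. LSB = 4.23 V / 2^16.
Output = V_min + (48899/65536) × range = 0.24 + 0.746140 × 4.23 V
      = 0.24 + 3.15617 = 3.39617 V.

3.396 V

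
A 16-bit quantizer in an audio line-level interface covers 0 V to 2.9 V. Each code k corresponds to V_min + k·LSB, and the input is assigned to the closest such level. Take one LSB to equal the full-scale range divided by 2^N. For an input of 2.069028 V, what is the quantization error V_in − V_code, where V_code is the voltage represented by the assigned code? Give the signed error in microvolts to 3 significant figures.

+7.92 µV

Range is 2.9 V. LSB = 2.9 V / 2^16 ≈ 44.25 µV.
(2.069028 − (0)) / LSB = 2.069028 × 65536/2.9 = 46757.1790. Nearest integer: k = 46757.
V_code = V_min + k × range/2^16 = 0 + 46757 × 2.9/65536 = 2.0690200806 V.
V_in − V_code = 2.069028 − (2.0690200806) = +7.92 µV.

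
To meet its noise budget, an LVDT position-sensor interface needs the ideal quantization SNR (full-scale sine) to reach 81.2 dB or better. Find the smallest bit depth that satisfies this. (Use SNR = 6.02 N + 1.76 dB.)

14 bits

6.02 N + 1.76 ≥ 81.2 gives N ≥ 13.196, so the minimum integer is 14.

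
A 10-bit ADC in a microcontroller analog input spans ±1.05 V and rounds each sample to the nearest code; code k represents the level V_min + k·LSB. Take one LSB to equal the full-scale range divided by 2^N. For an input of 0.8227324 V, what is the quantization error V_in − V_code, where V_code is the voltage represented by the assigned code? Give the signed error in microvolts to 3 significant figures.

+369 µV

The full-scale span is 1.05 − (-1.05) = 2.1 V. LSB = 2.1 V / 2^10 ≈ 2.051 mV.
Position in LSBs: (0.8227324 − (-1.05)) × 1024/2.1 = 913.1800; rounding gives k = 913.
V_code = -1.05 + (913/1024) × 2.1 = 0.8223632813 V.
Error = V_in − V_code = 0.8227324 − (0.8223632813) = +369 µV.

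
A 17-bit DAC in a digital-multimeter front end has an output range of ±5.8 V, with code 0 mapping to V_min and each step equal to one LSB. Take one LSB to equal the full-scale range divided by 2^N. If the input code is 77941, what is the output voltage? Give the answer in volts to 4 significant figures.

1.098 V

Range = 5.8 − (-5.8) = 11.6 V. LSB = 11.6 V / 2^17.
Output = V_min + (77941/131072) × range = -5.8 + 0.594643 × 11.6 V
      = -5.8 + 6.89785 = 1.09785 V.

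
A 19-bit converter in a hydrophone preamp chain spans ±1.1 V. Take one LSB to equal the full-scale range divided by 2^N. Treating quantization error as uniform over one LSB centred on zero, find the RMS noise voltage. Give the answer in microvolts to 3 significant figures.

The full-scale span is 1.1 − (-1.1) = 2.2 V.
LSB = 2.2 V ÷ 2^19 = 2.2/524288 V = 4.1962 µV.
σ_q = LSB/√12 = 4.1962 µV/3.4641 = 1.21 µV.

1.21 µV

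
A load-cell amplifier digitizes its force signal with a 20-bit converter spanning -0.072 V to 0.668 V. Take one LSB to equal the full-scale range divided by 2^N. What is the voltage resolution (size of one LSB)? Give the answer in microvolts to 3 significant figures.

Span: 0.668 V − (-0.072 V) = 0.74 V.
Number of codes = 2^20 = 1048576.
LSB = 0.74 V / 2^20 = 0.706 µV.

0.706 µV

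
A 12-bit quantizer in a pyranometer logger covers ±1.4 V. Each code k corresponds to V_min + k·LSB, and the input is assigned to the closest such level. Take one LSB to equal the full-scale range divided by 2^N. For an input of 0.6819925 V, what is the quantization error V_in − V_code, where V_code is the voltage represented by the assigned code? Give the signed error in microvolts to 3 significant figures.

Full-scale range = 1.4 V − (-1.4 V) = 2.8 V. LSB = 2.8 V / 2^12 ≈ 0.6836 mV.
(V_in − V_min)/LSB = (0.6819925 − (-1.4)) × 4096/2.8 = 3045.6576 → nearest code k = 3046.
Reconstructed level: -1.4 + 3046 × 2.8/4096 V = 0.6822265625 V.
Error = V_in − V_code = 0.6819925 − (0.6822265625) = −234 µV.

−234 µV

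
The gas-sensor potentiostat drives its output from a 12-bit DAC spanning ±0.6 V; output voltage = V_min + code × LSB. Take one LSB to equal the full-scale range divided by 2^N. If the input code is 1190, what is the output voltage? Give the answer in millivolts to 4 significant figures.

-251.4 mV

Span: 0.6 V − (-0.6 V) = 1.2 V. LSB = 1.2 V / 2^12.
Output = V_min + (1190/4096) × range = -0.6 + 0.290527 × 1.2 V
      = -0.6 + 0.348633 = -0.251367 V.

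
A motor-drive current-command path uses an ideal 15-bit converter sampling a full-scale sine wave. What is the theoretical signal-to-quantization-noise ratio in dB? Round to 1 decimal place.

SNR = 6.02·15 + 1.76 = 92.06 dB.

92.1 dB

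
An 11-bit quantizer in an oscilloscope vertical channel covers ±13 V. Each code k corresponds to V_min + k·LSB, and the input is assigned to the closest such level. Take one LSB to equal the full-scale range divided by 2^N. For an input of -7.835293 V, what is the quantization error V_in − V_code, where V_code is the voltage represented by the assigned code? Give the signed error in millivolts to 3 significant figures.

Range = 13 − (-13) = 26 V. LSB = 26 V / 2^11 ≈ 12.70 mV.
(-7.835293 − (-13)) / LSB = 5.164707 × 2048/26 = 406.8200. Nearest integer: k = 407.
V_code = V_min + k × range/2^11 = -13 + 407 × 26/2048 = -7.833007813 V.
V_in − V_code = -7.835293 − (-7.833007813) = −2.29 mV.

−2.29 mV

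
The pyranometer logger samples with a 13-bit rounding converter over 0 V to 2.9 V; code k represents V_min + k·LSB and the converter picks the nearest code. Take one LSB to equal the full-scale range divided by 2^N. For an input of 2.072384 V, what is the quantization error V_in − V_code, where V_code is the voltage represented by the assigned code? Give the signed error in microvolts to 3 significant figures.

+45.1 µV

Full-scale range = 2.9 V. LSB = 2.9 V / 2^13 ≈ 354.0 µV.
Position in LSBs: (2.072384 − (0)) × 8192/2.9 = 5854.1275; rounding gives k = 5854.
V_code = V_min + k × range/2^13 = 0 + 5854 × 2.9/8192 = 2.072338867 V.
e = 2.072384 − (2.072338867) = +45.1 µV.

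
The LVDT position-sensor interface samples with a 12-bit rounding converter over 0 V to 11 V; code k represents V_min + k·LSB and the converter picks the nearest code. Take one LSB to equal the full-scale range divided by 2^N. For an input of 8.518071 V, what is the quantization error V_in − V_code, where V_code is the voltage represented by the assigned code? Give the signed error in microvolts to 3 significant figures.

Range is 11 V. LSB = 11 V / 2^12 ≈ 2.686 mV.
(8.518071 − (0)) / LSB = 8.518071 × 4096/11 = 3171.8199. Nearest integer: k = 3172.
Reconstructed level: 0 + 3172 × 11/4096 V = 8.518554688 V.
V_in − V_code = 8.518071 − (8.518554688) = −484 µV.

−484 µV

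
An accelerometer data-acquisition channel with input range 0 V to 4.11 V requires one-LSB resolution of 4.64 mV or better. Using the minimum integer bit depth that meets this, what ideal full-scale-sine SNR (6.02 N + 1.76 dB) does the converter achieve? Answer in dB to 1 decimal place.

62.0 dB

Span = 4.11 V.
Need 2^N ≥ 4.11 V / 4.64 mV = 885.8 → N_min = 10.
SNR = 6.02 × 10 + 1.76 = 61.96 dB.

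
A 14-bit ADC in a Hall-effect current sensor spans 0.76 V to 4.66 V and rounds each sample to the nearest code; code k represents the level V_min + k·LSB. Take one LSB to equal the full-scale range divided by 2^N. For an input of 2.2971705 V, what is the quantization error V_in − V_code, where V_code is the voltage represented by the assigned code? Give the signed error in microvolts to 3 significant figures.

The full-scale span is 4.66 − (0.76) = 3.9 V. LSB = 3.9 V / 2^14 ≈ 238.0 µV.
(2.2971705 − (0.76)) / LSB = 1.5371705 × 16384/3.9 = 6457.6927. Nearest integer: k = 6458.
V_code = 0.76 + (6458/16384) × 3.9 = 2.2972436523 V.
V_in − V_code = 2.2971705 − (2.2972436523) = −73.2 µV.

−73.2 µV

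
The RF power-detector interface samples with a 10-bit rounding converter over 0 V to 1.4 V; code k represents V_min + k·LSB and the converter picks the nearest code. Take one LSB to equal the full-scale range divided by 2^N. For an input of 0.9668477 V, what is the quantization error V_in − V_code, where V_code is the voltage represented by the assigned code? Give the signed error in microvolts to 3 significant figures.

Full-scale range = 1.4 V. LSB = 1.4 V / 2^10 ≈ 1.367 mV.
(0.9668477 − (0)) / LSB = 0.9668477 × 1024/1.4 = 707.1800. Nearest integer: k = 707.
V_code = 0 + (707/1024) × 1.4 = 0.9666015625 V.
Error = V_in − V_code = 0.9668477 − (0.9666015625) = +246 µV.

+246 µV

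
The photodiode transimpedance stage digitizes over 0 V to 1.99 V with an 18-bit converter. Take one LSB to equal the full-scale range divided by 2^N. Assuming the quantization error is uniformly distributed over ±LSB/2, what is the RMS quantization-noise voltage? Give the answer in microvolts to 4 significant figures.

2.191 µV

V_FS = 1.99 V.
LSB = 1.99 V / 2^18 = 7.59125 µV.
For a uniform distribution on [−LSB/2, +LSB/2], V_rms = LSB/√12 = 7.59125 µV/3.4641 = 2.191 µV.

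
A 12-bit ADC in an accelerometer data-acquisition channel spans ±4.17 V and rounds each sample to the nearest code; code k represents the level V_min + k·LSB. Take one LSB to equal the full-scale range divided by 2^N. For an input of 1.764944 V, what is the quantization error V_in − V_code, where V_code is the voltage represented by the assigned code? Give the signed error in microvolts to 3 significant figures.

−383 µV

Full-scale range = 4.17 V − (-4.17 V) = 8.34 V. LSB = 8.34 V / 2^12 ≈ 2.036 mV.
Position in LSBs: (1.764944 − (-4.17)) × 4096/8.34 = 2914.8118; rounding gives k = 2915.
V_code = -4.17 + (2915/4096) × 8.34 = 1.765327148 V.
V_in − V_code = 1.764944 − (1.765327148) = −383 µV.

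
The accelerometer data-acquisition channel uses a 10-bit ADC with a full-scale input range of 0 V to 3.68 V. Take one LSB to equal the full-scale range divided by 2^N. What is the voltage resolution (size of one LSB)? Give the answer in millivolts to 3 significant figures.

3.59 mV

Span = 3.68 V.
There are 2^10 = 1024 steps.
Step size = 3.68/1024 V = 3.59 mV.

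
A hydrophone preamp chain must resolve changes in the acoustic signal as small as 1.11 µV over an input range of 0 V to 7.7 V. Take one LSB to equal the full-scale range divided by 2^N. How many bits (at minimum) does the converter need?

Full-scale range = 7.7 V.
Required number of levels: 7.7/1.11 µV = 6.9369e6; smallest N with 2^N ≥ that is 23.

23 bits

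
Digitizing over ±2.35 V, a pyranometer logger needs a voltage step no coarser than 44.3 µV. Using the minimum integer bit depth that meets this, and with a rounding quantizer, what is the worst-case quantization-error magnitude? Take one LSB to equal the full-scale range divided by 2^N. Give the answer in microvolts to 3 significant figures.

17.9 µV

Full-scale range = 2.35 V − (-2.35 V) = 4.7 V.
Need 2^N ≥ 4.7 V / 44.3 µV = 106100 → N_min = 17.
LSB = 4.7 V / 2^17 = 35.858 µV.
Max error for round-to-nearest is LSB/2 = 17.9 µV.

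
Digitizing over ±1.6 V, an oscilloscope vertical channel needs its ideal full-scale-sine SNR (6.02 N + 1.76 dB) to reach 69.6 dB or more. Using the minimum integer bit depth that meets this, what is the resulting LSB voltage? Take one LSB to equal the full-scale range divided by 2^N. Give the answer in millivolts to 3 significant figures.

Range = 1.6 − (-1.6) = 3.2 V.
6.02 N + 1.76 ≥ 69.6 gives N ≥ 11.269, so the minimum integer is 12.
LSB = 3.2 V ÷ 2^12 = 3.2/4096 V = 0.781 mV.

0.781 mV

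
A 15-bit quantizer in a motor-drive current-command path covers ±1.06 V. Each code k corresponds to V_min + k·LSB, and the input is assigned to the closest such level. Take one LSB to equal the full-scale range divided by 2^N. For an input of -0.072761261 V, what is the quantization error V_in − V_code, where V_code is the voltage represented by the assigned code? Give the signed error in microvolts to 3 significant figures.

+23.2 µV

Full-scale range = 1.06 V − (-1.06 V) = 2.12 V. LSB = 2.12 V / 2^15 ≈ 64.70 µV.
(-0.072761261 − (-1.06)) / LSB = 0.987238739 × 32768/2.12 = 15259.3580. Nearest integer: k = 15259.
V_code = V_min + k × range/2^15 = -1.06 + 15259 × 2.12/32768 = -0.072784423828 V.
Error = V_in − V_code = -0.072761261 − (-0.072784423828) = +23.2 µV.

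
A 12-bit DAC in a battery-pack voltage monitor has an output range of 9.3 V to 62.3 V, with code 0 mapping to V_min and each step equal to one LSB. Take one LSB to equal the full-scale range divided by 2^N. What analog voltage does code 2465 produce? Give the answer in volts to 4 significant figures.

41.20 V

Span: 62.3 V − (9.3 V) = 53 V. LSB = 53 V / 2^12.
Output = V_min + (2465/4096) × range = 9.3 + 0.601807 × 53 V
      = 9.3 + 31.8958 = 41.1958 V.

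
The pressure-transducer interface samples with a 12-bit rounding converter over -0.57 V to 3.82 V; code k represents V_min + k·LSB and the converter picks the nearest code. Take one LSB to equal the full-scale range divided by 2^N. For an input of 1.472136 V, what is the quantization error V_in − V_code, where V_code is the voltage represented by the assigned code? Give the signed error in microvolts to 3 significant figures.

The full-scale span is 3.82 − (-0.57) = 4.39 V. LSB = 4.39 V / 2^12 ≈ 1.072 mV.
Position in LSBs: (1.472136 − (-0.57)) × 4096/4.39 = 1905.3734; rounding gives k = 1905.
Reconstructed level: -0.57 + 1905 × 4.39/4096 V = 1.471735840 V.
V_in − V_code = 1.472136 − (1.471735840) = +400 µV.

+400 µV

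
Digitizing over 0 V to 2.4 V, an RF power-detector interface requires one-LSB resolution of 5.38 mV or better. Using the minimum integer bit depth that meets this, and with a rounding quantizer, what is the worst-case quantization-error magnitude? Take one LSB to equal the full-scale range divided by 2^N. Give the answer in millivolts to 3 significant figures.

V_FS = 2.4 V.
Levels needed ≥ 2.4/5.38 mV = 446.1. 2^9 = 512 suffices, so N_min = 9.
LSB = 2.4 V ÷ 2^9 = 2.4/512 V = 4.6875 mV.
|e|_max = LSB/2 = 2.34 mV.

2.34 mV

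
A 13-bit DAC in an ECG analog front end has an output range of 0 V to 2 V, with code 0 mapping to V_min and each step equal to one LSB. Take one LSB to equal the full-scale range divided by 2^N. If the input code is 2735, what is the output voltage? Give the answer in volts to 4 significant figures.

0.6677 V

Full-scale range = 2 V. LSB = 2 V / 2^13.
V_out = 0 + 2735 × (2/8192) V
      = 0 V + 0.667725 V = 0.667725 V.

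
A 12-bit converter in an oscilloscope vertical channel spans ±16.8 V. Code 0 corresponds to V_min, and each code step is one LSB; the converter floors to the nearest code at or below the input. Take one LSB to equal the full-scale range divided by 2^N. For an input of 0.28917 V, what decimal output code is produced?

The full-scale span is 16.8 − (-16.8) = 33.6 V. LSB = 33.6 V / 2^12 ≈ 8.203 mV.
code = ⌊(V_in − V_min)/LSB⌋ = ⌊(V_in − V_min) × 2^12 / range⌋
     = ⌊(0.28917 − (-16.8)) × 4096 / 33.6⌋ = ⌊17.08917 × 4096/33.6⌋
     = ⌊2083.251⌋ = 2083.

2083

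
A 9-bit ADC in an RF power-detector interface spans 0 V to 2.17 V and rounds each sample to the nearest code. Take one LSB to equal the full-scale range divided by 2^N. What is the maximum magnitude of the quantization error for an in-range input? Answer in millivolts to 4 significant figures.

2.119 mV

Span = 2.17 V.
One LSB is 2.17 V / 512 = 4.23828 mV.
Worst-case error for round-to-nearest is half an LSB: 2.119 mV.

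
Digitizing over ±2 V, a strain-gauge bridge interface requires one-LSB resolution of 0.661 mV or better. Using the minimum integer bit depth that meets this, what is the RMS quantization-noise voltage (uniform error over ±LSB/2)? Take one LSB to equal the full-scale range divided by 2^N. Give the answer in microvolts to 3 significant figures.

141 µV

Full-scale range = 2 V − (-2 V) = 4 V.
4 V / 0.661 mV = 6051. Since 2^12 = 4096 and 2^13 = 8192, N = 13.
One LSB is 4 V / 8192 = 488.28 µV.
V_rms = LSB/√12 = 141 µV.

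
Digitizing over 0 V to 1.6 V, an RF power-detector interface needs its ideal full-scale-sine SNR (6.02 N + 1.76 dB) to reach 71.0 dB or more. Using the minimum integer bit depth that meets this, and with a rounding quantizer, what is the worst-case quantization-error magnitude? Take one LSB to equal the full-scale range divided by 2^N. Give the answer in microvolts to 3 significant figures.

Full-scale range = 1.6 V.
N ≥ (71.0 − 1.76)/6.02 = 11.502 → N_min = 12.
One LSB is 1.6 V / 4096 = 390.63 µV.
Max error for round-to-nearest is LSB/2 = 195 µV.

195 µV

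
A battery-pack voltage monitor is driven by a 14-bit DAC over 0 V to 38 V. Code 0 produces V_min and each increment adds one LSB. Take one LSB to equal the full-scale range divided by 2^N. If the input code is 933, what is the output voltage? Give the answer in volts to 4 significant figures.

Span = 38 V. LSB = 38 V / 2^14.
V_out = 0 + 933 × (38/16384) V
      = 0 V + 2.16394 V = 2.16394 V.

2.164 V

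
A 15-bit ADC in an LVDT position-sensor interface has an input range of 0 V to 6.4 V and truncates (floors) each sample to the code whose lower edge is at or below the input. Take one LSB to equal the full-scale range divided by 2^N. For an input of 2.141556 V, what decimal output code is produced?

10964

Full-scale range = 6.4 V. LSB = 6.4 V / 2^15 ≈ 195.3 µV.
V_in − V_min = 2.141556 − (0) = 2.141556 V.
Divide by LSB: 2.141556 × 32768/6.4 = 10964.7667.
Truncating gives code 10964.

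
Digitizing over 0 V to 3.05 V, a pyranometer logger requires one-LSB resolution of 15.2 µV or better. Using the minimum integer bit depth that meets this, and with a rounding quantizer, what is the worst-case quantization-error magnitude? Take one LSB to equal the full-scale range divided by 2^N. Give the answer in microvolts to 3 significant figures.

Range is 3.05 V.
Required number of levels: 3.05/15.2 µV = 200660; smallest N with 2^N ≥ that is 18.
LSB = 3.05 V / 2^18 = 11.635 µV.
Half an LSB is 5.82 µV.

5.82 µV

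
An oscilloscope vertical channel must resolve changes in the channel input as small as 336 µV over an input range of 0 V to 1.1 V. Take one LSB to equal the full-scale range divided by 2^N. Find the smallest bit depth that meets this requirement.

Full-scale range = 1.1 V.
Required number of levels: 1.1/336 µV = 3273.8; smallest N with 2^N ≥ that is 12.

12 bits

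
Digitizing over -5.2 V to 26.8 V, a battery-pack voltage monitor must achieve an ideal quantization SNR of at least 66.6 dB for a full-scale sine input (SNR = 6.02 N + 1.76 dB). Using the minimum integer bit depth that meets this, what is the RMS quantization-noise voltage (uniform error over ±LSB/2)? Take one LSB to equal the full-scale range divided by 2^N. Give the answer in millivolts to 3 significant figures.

Span: 26.8 V − (-5.2 V) = 32 V.
Required N = ⌈(66.6 − 1.76)/6.02⌉ = ⌈10.771⌉ = 11.
Step size = 32/2048 V = 15.625 mV.
σ_q = LSB/√12 = 15.625 mV/3.4641 = 4.51 mV.

4.51 mV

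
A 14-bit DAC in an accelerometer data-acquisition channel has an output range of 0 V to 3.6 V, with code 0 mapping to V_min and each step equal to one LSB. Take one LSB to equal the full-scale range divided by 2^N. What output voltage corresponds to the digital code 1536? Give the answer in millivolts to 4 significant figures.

V_FS = 3.6 V. LSB = 3.6 V / 2^14.
V_out = V_min + code × LSB = 0 V + 1536 × 3.6 V / 16384
      = 0 + 0.337500 = 0.337500 V.

337.5 mV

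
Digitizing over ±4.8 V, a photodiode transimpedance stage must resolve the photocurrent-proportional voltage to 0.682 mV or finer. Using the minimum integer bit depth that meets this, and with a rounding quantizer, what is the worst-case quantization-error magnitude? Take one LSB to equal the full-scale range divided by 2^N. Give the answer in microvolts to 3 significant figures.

The full-scale span is 4.8 − (-4.8) = 9.6 V.
Need 2^N ≥ 9.6 V / 0.682 mV = 14080 → N_min = 14.
LSB = 9.6 V / 2^14 = 0.58594 mV.
Half an LSB is 293 µV.

293 µV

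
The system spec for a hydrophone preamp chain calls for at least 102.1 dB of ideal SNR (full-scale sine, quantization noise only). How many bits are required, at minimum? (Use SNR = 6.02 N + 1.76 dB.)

17 bits

6.02 N + 1.76 ≥ 102.1 gives N ≥ 16.668, so the minimum integer is 17.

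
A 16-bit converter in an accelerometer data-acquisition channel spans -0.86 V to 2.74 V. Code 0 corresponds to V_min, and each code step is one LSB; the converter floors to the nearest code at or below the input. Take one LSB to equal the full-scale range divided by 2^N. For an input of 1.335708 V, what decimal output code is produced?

The full-scale span is 2.74 − (-0.86) = 3.6 V. LSB = 3.6 V / 2^16 ≈ 54.93 µV.
V_in − V_min = 1.335708 − (-0.86) = 2.195708 V.
Divide by LSB: 2.195708 × 65536/3.6 = 39971.6443.
Truncating gives code 39971.

39971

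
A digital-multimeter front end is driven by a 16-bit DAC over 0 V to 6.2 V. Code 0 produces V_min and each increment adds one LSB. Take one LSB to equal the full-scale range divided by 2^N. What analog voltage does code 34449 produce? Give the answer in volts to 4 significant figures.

3.259 V

Span = 6.2 V. LSB = 6.2 V / 2^16.
V_out = 0 + 34449 × (6.2/65536) V
      = 0 + 3.25903 = 3.25903 V.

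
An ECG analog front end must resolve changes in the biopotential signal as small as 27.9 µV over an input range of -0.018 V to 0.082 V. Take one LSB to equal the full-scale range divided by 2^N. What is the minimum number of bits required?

12 bits

Full-scale range = 0.082 V − (-0.018 V) = 0.1 V.
Levels needed ≥ 0.1/27.9 µV = 3584. 2^12 = 4096 suffices, so N_min = 12.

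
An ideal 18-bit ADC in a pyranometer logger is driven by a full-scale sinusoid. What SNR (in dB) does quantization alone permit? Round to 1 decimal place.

6.02(18) + 1.76 = 108.36 + 1.76 = 110.12 dB.

110.1 dB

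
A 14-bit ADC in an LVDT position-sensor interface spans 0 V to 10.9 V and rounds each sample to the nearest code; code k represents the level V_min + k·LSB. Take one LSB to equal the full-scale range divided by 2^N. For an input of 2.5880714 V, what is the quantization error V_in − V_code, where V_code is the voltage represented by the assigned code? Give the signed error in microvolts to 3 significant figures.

+120 µV

Range is 10.9 V. LSB = 10.9 V / 2^14 ≈ 0.6653 mV.
(2.5880714 − (0)) / LSB = 2.5880714 × 16384/10.9 = 3890.1800. Nearest integer: k = 3890.
Reconstructed level: 0 + 3890 × 10.9/16384 V = 2.5879516602 V.
Error = V_in − V_code = 2.5880714 − (2.5879516602) = +120 µV.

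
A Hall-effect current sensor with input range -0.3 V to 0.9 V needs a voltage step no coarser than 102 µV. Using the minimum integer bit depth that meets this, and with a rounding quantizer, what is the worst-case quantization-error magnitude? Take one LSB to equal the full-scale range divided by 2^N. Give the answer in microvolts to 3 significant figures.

36.6 µV

Span: 0.9 V − (-0.3 V) = 1.2 V.
Required number of levels: 1.2/102 µV = 11765; smallest N with 2^N ≥ that is 14.
LSB = 1.2 V / 2^14 = 73.242 µV.
Half an LSB is 36.6 µV.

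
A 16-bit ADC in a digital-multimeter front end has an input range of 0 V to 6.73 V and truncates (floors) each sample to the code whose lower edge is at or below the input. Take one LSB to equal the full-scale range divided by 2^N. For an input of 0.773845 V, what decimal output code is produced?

Full-scale range = 6.73 V. LSB = 6.73 V / 2^16 ≈ 102.7 µV.
code = ⌊(V_in − V_min)/LSB⌋ = ⌊(V_in − V_min) × 2^16 / range⌋
     = ⌊(0.773845 − (0)) × 65536 / 6.73⌋ = ⌊0.773845 × 65536/6.73⌋
     = ⌊7535.618⌋ = 7535.

7535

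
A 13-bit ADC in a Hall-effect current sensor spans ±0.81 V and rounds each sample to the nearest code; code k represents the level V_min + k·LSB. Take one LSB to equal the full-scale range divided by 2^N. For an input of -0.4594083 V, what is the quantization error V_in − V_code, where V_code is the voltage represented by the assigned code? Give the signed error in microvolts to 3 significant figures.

−26.0 µV

Span: 0.81 V − (-0.81 V) = 1.62 V. LSB = 1.62 V / 2^13 ≈ 197.8 µV.
(-0.4594083 − (-0.81)) / LSB = 0.3505917 × 8192/1.62 = 1772.8686. Nearest integer: k = 1773.
V_code = V_min + k × range/2^13 = -0.81 + 1773 × 1.62/8192 = -0.4593823242 V.
Error = V_in − V_code = -0.4594083 − (-0.4593823242) = −26.0 µV.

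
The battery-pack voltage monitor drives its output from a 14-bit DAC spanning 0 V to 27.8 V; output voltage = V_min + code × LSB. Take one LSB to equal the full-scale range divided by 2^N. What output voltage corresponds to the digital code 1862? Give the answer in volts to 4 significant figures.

3.159 V

Range is 27.8 V. LSB = 27.8 V / 2^14.
V_out = V_min + code × LSB = 0 V + 1862 × 27.8 V / 16384
      = 0 V + 3.15940 V = 3.15940 V.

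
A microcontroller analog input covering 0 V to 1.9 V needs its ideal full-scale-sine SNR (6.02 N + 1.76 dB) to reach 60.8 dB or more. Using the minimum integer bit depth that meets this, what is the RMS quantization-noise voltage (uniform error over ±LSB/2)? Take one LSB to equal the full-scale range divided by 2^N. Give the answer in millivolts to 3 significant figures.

0.536 mV

Range is 1.9 V.
Solving 6.02 N ≥ 60.8 − 1.76: N ≥ 9.807. Round up → N = 10.
LSB = 1.9 V ÷ 2^10 = 1.9/1024 V = 1.8555 mV.
V_rms = LSB/√12 = 0.536 mV.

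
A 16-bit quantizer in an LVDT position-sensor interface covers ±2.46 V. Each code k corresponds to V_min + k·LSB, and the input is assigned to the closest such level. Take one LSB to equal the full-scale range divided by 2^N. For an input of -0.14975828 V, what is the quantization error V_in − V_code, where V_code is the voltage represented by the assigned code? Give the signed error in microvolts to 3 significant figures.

The full-scale span is 2.46 − (-2.46) = 4.92 V. LSB = 4.92 V / 2^16 ≈ 75.07 µV.
(V_in − V_min)/LSB = (-0.14975828 − (-2.46)) × 65536/4.92 = 30773.1710 → nearest code k = 30773.
V_code = V_min + k × range/2^16 = -2.46 + 30773 × 4.92/65536 = -0.14977111816 V.
e = -0.14975828 − (-0.14977111816) = +12.8 µV.

+12.8 µV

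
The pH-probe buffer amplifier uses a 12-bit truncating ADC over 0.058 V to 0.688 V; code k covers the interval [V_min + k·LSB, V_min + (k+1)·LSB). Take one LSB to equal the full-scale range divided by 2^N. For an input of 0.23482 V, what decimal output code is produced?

1149

Full-scale range = 0.688 V − (0.058 V) = 0.63 V. LSB = 0.63 V / 2^12 ≈ 153.8 µV.
V_in − V_min = 0.23482 − (0.058) = 0.17682 V.
Divide by LSB: 0.17682 × 4096/0.63 = 1149.6107.
Truncating gives code 1149.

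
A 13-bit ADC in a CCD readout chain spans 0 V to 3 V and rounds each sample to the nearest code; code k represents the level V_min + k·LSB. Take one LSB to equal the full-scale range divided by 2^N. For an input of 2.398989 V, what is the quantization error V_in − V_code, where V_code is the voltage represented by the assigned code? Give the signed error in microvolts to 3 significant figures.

Range is 3 V. LSB = 3 V / 2^13 ≈ 366.2 µV.
Position in LSBs: (2.398989 − (0)) × 8192/3 = 6550.8393; rounding gives k = 6551.
V_code = 0 + (6551/8192) × 3 = 2.399047852 V.
Error = V_in − V_code = 2.398989 − (2.399047852) = −58.9 µV.

−58.9 µV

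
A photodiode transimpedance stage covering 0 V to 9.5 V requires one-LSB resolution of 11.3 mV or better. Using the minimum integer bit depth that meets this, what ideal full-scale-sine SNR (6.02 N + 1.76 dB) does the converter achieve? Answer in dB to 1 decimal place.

V_FS = 9.5 V.
Need 2^N ≥ 9.5 V / 11.3 mV = 840.7 → N_min = 10.
6.02(10) + 1.76 = 61.96 dB.

62.0 dB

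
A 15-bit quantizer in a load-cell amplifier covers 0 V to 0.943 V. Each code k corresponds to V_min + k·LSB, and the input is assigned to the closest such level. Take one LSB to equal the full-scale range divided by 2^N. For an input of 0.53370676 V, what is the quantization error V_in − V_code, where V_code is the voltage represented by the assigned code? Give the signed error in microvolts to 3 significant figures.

Full-scale range = 0.943 V. LSB = 0.943 V / 2^15 ≈ 28.78 µV.
(0.53370676 − (0)) / LSB = 0.53370676 × 32768/0.943 = 18545.6025. Nearest integer: k = 18546.
Reconstructed level: 0 + 18546 × 0.943/32768 V = 0.53371820068 V.
V_in − V_code = 0.53370676 − (0.53371820068) = −11.4 µV.

−11.4 µV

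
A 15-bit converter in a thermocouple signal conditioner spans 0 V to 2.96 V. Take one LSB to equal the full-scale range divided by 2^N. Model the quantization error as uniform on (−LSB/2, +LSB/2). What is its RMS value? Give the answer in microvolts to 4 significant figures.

Full-scale range = 2.96 V.
Step size = 2.96/32768 V = 90.3320 µV.
σ_q = LSB/√12 = 90.3320 µV/3.4641 = 26.08 µV.

26.08 µV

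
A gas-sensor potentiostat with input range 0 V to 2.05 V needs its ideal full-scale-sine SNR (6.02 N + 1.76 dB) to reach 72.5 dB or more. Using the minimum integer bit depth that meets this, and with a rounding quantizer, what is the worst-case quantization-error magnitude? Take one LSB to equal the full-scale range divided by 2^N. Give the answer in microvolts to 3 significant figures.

Span = 2.05 V.
Required N = ⌈(72.5 − 1.76)/6.02⌉ = ⌈11.751⌉ = 12.
One LSB is 2.05 V / 4096 = 0.50049 mV.
Max error for round-to-nearest is LSB/2 = 250 µV.

250 µV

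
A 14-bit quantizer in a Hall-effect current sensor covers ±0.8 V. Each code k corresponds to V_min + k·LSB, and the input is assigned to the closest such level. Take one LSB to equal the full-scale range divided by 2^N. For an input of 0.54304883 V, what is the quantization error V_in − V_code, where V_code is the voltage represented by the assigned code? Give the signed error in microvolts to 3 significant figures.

−17.6 µV

Full-scale range = 0.8 V − (-0.8 V) = 1.6 V. LSB = 1.6 V / 2^14 ≈ 97.66 µV.
(V_in − V_min)/LSB = (0.54304883 − (-0.8)) × 16384/1.6 = 13752.8200 → nearest code k = 13753.
V_code = V_min + k × range/2^14 = -0.8 + 13753 × 1.6/16384 = 0.54306640625 V.
Error = V_in − V_code = 0.54304883 − (0.54306640625) = −17.6 µV.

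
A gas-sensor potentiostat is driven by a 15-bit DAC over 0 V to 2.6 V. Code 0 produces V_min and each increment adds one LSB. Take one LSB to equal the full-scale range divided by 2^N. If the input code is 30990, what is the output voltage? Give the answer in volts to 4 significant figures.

Range is 2.6 V. LSB = 2.6 V / 2^15.
V_out = 0 + 30990 × (2.6/32768) V
      = 0 V + 2.45892 V = 2.45892 V.

2.459 V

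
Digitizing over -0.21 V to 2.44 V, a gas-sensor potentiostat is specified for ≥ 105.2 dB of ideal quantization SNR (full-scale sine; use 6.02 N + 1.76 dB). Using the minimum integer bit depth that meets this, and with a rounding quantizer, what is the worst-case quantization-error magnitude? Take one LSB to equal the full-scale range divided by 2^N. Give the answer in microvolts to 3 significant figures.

5.05 µV

Span: 2.44 V − (-0.21 V) = 2.65 V.
Required N = ⌈(105.2 − 1.76)/6.02⌉ = ⌈17.183⌉ = 18.
LSB = 2.65 V ÷ 2^18 = 2.65/262144 V = 10.109 µV.
Max error for round-to-nearest is LSB/2 = 5.05 µV.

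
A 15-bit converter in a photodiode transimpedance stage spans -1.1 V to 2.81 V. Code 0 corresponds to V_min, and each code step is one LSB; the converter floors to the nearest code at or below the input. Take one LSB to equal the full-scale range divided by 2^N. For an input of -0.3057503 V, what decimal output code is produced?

6656

Full-scale range = 2.81 V − (-1.1 V) = 3.91 V. LSB = 3.91 V / 2^15 ≈ 119.3 µV.
code = ⌊(V_in − V_min)/LSB⌋ = ⌊(V_in − V_min) × 2^15 / range⌋
     = ⌊(-0.3057503 − (-1.1)) × 32768 / 3.91⌋ = ⌊0.7942497 × 32768/3.91⌋
     = ⌊6656.259⌋ = 6656.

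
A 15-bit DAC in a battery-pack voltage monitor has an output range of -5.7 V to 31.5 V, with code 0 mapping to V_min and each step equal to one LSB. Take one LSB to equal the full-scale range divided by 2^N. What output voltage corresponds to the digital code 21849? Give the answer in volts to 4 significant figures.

Full-scale range = 31.5 V − (-5.7 V) = 37.2 V. LSB = 37.2 V / 2^15.
V_out = V_min + code × LSB = -5.7 V + 21849 × 37.2 V / 32768
      = -5.7 + 24.8042 = 19.1042 V.

19.10 V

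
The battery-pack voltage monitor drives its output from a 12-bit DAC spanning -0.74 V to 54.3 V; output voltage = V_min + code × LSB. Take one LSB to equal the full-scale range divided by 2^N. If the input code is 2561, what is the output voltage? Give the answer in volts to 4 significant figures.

Full-scale range = 54.3 V − (-0.74 V) = 55.04 V. LSB = 55.04 V / 2^12.
Output = V_min + (2561/4096) × range = -0.74 + 0.625244 × 55.04 V
      = -0.74 + 34.4134 = 33.6734 V.

33.67 V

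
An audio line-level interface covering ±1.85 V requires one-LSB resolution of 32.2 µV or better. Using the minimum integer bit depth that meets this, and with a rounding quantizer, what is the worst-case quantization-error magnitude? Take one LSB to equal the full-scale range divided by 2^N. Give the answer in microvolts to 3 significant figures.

14.1 µV

Span: 1.85 V − (-1.85 V) = 3.7 V.
Required number of levels: 3.7/32.2 µV = 114910; smallest N with 2^N ≥ that is 17.
Step size = 3.7/131072 V = 28.229 µV.
Max error for round-to-nearest is LSB/2 = 14.1 µV.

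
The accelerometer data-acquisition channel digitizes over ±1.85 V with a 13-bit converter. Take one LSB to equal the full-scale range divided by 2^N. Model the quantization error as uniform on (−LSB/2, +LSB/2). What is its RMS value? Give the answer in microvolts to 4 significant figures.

130.4 µV

Span: 1.85 V − (-1.85 V) = 3.7 V.
LSB = 3.7 V ÷ 2^13 = 3.7/8192 V = 451.660 µV.
V_rms = LSB/√12 = 451.660 µV / √12 = 130.4 µV.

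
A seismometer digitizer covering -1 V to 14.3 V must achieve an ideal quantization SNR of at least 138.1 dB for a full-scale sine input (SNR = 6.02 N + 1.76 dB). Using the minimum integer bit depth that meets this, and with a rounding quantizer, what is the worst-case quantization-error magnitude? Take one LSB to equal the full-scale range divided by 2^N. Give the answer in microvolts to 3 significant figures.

0.912 µV

Range = 14.3 − (-1) = 15.3 V.
N ≥ (138.1 − 1.76)/6.02 = 22.648 → N_min = 23.
LSB = 15.3 V ÷ 2^23 = 15.3/8388608 V = 1.8239 µV.
Max error for round-to-nearest is LSB/2 = 0.912 µV.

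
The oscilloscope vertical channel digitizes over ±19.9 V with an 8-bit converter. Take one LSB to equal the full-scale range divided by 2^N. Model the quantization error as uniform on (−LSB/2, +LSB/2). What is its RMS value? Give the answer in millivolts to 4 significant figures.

44.88 mV

Span: 19.9 V − (-19.9 V) = 39.8 V.
One LSB is 39.8 V / 256 = 155.469 mV.
V_rms = LSB/√12 = 155.469 mV / √12 = 44.88 mV.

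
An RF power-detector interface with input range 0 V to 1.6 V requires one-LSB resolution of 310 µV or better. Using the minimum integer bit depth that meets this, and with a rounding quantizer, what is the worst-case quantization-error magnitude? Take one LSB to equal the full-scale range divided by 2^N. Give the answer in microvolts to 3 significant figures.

97.7 µV

Span = 1.6 V.
1.6 V / 310 µV = 5161. Since 2^12 = 4096 and 2^13 = 8192, N = 13.
Step size = 1.6/8192 V = 195.31 µV.
|e|_max = LSB/2 = 97.7 µV.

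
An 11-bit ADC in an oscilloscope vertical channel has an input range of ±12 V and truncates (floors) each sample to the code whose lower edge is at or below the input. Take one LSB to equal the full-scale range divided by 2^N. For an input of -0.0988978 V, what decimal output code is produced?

1015

Range = 12 − (-12) = 24 V. LSB = 24 V / 2^11 ≈ 11.72 mV.
(V_in − V_min) × 2^11/range = (-0.0988978 − (-12)) × 2048/24 = 1015.561.
Floor → code = 1015.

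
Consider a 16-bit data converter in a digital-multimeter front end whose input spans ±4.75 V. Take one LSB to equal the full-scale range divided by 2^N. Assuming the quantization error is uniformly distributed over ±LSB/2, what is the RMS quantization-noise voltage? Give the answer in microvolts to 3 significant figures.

Span: 4.75 V − (-4.75 V) = 9.5 V.
Step size = 9.5/65536 V = 144.96 µV.
For a uniform distribution on [−LSB/2, +LSB/2], V_rms = LSB/√12 = 144.96 µV/3.4641 = 41.8 µV.

41.8 µV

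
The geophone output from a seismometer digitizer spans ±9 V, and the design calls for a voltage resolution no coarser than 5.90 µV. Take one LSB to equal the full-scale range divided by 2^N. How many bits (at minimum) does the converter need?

22 bits

The full-scale span is 9 − (-9) = 18 V.
Levels needed ≥ 18/5.90 µV = 3.051e6. 2^22 = 4194304 suffices, so N_min = 22.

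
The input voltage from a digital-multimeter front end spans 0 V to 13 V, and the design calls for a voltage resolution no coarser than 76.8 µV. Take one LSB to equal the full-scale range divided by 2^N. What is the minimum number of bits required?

18 bits

Range is 13 V.
Levels needed ≥ 13/76.8 µV = 169300. 2^18 = 262144 suffices, so N_min = 18.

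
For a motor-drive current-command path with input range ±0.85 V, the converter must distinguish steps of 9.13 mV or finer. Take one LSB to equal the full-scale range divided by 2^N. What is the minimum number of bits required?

8 bits

Range = 0.85 − (-0.85) = 1.7 V.
Required number of levels: 1.7/9.13 mV = 186.20; smallest N with 2^N ≥ that is 8.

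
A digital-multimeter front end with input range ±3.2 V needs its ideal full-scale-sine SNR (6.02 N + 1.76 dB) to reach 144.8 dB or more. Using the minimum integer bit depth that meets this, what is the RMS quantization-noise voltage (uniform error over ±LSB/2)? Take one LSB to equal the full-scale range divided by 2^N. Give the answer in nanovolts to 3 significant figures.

Full-scale range = 3.2 V − (-3.2 V) = 6.4 V.
Required N = ⌈(144.8 − 1.76)/6.02⌉ = ⌈23.761⌉ = 24.
Step size = 6.4/16777216 V = 381.47 nV.
RMS noise = LSB/√12 = 110 nV.

110 nV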